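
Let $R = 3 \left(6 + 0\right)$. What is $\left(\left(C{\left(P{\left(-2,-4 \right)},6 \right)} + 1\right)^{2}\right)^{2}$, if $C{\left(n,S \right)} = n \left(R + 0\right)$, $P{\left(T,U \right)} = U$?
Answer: $25411681$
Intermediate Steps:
$R = 18$ ($R = 3 \cdot 6 = 18$)
$C{\left(n,S \right)} = 18 n$ ($C{\left(n,S \right)} = n \left(18 + 0\right) = n 18 = 18 n$)
$\left(\left(C{\left(P{\left(-2,-4 \right)},6 \right)} + 1\right)^{2}\right)^{2} = \left(\left(18 \left(-4\right) + 1\right)^{2}\right)^{2} = \left(\left(-72 + 1\right)^{2}\right)^{2} = \left(\left(-71\right)^{2}\right)^{2} = 5041^{2} = 25411681$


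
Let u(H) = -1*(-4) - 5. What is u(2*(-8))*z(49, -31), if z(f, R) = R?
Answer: 31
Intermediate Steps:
u(H) = -1 (u(H) = 4 - 5 = -1)
u(2*(-8))*z(49, -31) = -1*(-31) = 31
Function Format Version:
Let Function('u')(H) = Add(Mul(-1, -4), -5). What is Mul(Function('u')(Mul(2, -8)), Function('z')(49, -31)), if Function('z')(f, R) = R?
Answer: 31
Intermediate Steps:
Function('u')(H) = -1 (Function('u')(H) = Add(4, -5) = -1)
Mul(Function('u')(Mul(2, -8)), Function('z')(49, -31)) = Mul(-1, -31) = 31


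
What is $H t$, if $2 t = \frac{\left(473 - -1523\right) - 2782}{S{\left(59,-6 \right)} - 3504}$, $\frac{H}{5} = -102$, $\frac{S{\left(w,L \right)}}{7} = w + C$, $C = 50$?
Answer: $- \frac{200430}{2741} \approx -73.123$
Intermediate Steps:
$S{\left(w,L \right)} = 350 + 7 w$ ($S{\left(w,L \right)} = 7 \left(w + 50\right) = 7 \left(50 + w\right) = 350 + 7 w$)
$H = -510$ ($H = 5 \left(-102\right) = -510$)
$t = \frac{393}{2741}$ ($t = \frac{\left(\left(473 - -1523\right) - 2782\right) \frac{1}{\left(350 + 7 \cdot 59\right) - 3504}}{2} = \frac{\left(\left(473 + 1523\right) - 2782\right) \frac{1}{\left(350 + 413\right) - 3504}}{2} = \frac{\left(1996 - 2782\right) \frac{1}{763 - 3504}}{2} = \frac{\left(-786\right) \frac{1}{-2741}}{2} = \frac{\left(-786\right) \left(- \frac{1}{2741}\right)}{2} = \frac{1}{2} \cdot \frac{786}{2741} = \frac{393}{2741} \approx 0.14338$)
$H t = \left(-510\right) \frac{393}{2741} = - \frac{200430}{2741}$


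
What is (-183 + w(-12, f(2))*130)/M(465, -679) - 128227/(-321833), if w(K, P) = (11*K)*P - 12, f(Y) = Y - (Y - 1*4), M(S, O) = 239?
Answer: -22620925786/76918087 ≈ -294.09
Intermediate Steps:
f(Y) = 4 (f(Y) = Y - (Y - 4) = Y - (-4 + Y) = Y + (4 - Y) = 4)
w(K, P) = -12 + 11*K*P (w(K, P) = 11*K*P - 12 = -12 + 11*K*P)
(-183 + w(-12, f(2))*130)/M(465, -679) - 128227/(-321833) = (-183 + (-12 + 11*(-12)*4)*130)/239 - 128227/(-321833) = (-183 + (-12 - 528)*130)*(1/239) - 128227*(-1/321833) = (-183 - 540*130)*(1/239) + 128227/321833 = (-183 - 70200)*(1/239) + 128227/321833 = -70383*1/239 + 128227/321833 = -70383/239 + 128227/321833 = -22620925786/76918087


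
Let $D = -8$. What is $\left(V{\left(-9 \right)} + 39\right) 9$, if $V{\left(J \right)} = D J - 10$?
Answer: $909$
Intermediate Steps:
$V{\left(J \right)} = -10 - 8 J$ ($V{\left(J \right)} = - 8 J - 10 = -10 - 8 J$)
$\left(V{\left(-9 \right)} + 39\right) 9 = \left(\left(-10 - -72\right) + 39\right) 9 = \left(\left(-10 + 72\right) + 39\right) 9 = \left(62 + 39\right) 9 = 101 \cdot 9 = 909$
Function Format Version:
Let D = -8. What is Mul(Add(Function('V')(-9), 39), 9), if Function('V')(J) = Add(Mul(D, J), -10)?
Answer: 909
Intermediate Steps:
Function('V')(J) = Add(-10, Mul(-8, J)) (Function('V')(J) = Add(Mul(-8, J), -10) = Add(-10, Mul(-8, J)))
Mul(Add(Function('V')(-9), 39), 9) = Mul(Add(Add(-10, Mul(-8, -9)), 39), 9) = Mul(Add(Add(-10, 72), 39), 9) = Mul(Add(62, 39), 9) = Mul(101, 9) = 909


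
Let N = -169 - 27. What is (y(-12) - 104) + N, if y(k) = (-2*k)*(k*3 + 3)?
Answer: -1092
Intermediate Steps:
N = -196
y(k) = -2*k*(3 + 3*k) (y(k) = (-2*k)*(3*k + 3) = (-2*k)*(3 + 3*k) = -2*k*(3 + 3*k))
(y(-12) - 104) + N = (-6*(-12)*(1 - 12) - 104) - 196 = (-6*(-12)*(-11) - 104) - 196 = (-792 - 104) - 196 = -896 - 196 = -1092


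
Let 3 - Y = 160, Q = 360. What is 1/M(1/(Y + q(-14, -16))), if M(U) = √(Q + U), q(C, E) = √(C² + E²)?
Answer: √(157 - 2*√113)/√(56519 - 720*√113) ≈ 0.052705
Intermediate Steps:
Y = -157 (Y = 3 - 1*160 = 3 - 160 = -157)
M(U) = √(360 + U)
1/M(1/(Y + q(-14, -16))) = 1/(√(360 + 1/(-157 + √((-14)² + (-16)²)))) = 1/(√(360 + 1/(-157 + √(196 + 256)))) = 1/(√(360 + 1/(-157 + √452))) = 1/(√(360 + 1/(-157 + 2*√113))) = (360 + 1/(-157 + 2*√113))^(-½)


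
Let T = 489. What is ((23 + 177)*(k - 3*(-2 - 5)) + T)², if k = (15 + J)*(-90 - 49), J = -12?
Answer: 6195421521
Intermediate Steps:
k = -417 (k = (15 - 12)*(-90 - 49) = 3*(-139) = -417)
((23 + 177)*(k - 3*(-2 - 5)) + T)² = ((23 + 177)*(-417 - 3*(-2 - 5)) + 489)² = (200*(-417 - 3*(-7)) + 489)² = (200*(-417 + 21) + 489)² = (200*(-396) + 489)² = (-79200 + 489)² = (-78711)² = 6195421521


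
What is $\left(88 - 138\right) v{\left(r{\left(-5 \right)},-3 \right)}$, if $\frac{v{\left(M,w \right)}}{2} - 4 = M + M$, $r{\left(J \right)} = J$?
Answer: $600$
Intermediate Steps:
$v{\left(M,w \right)} = 8 + 4 M$ ($v{\left(M,w \right)} = 8 + 2 \left(M + M\right) = 8 + 2 \cdot 2 M = 8 + 4 M$)
$\left(88 - 138\right) v{\left(r{\left(-5 \right)},-3 \right)} = \left(88 - 138\right) \left(8 + 4 \left(-5\right)\right) = - 50 \left(8 - 20\right) = \left(-50\right) \left(-12\right) = 600$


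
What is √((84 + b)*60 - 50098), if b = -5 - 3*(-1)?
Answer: 7*I*√922 ≈ 212.55*I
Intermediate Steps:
b = -2 (b = -5 + 3 = -2)
√((84 + b)*60 - 50098) = √((84 - 2)*60 - 50098) = √(82*60 - 50098) = √(4920 - 50098) = √(-45178) = 7*I*√922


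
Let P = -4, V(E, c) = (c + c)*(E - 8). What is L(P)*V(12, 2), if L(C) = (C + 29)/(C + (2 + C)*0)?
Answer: -100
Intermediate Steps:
V(E, c) = 2*c*(-8 + E) (V(E, c) = (2*c)*(-8 + E) = 2*c*(-8 + E))
L(C) = (29 + C)/C (L(C) = (29 + C)/(C + 0) = (29 + C)/C)
L(P)*V(12, 2) = ((29 - 4)/(-4))*(2*2*(-8 + 12)) = (-¼*25)*(2*2*4) = -25/4*16 = -100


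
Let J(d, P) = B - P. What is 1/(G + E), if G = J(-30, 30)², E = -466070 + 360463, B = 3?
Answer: -1/104878 ≈ -9.5349e-6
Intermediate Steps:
J(d, P) = 3 - P
E = -105607
G = 729 (G = (3 - 1*30)² = (3 - 30)² = (-27)² = 729)
1/(G + E) = 1/(729 - 105607) = 1/(-104878) = -1/104878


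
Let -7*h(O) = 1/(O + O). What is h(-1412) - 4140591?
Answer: -81851202887/19768 ≈ -4.1406e+6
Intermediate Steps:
h(O) = -1/(14*O) (h(O) = -1/(7*(O + O)) = -1/(2*O)/7 = -1/(14*O))
h(-1412) - 4140591 = -1/14/(-1412) - 4140591 = -1/14*(-1/1412) - 4140591 = 1/19768 - 4140591 = -81851202887/19768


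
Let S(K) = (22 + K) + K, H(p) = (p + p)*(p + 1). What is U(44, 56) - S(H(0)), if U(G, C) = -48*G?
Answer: -2134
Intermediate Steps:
H(p) = 2*p*(1 + p) (H(p) = (2*p)*(1 + p) = 2*p*(1 + p))
S(K) = 22 + 2*K
U(44, 56) - S(H(0)) = -48*44 - (22 + 2*(2*0*(1 + 0))) = -2112 - (22 + 2*(2*0*1)) = -2112 - (22 + 2*0) = -2112 - (22 + 0) = -2112 - 1*22 = -2112 - 22 = -2134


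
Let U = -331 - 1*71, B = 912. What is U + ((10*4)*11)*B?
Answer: 400878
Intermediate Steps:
U = -402 (U = -331 - 71 = -402)
U + ((10*4)*11)*B = -402 + ((10*4)*11)*912 = -402 + (40*11)*912 = -402 + 440*912 = -402 + 401280 = 400878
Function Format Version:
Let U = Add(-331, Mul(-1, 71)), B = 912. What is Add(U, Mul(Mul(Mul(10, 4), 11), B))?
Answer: 400878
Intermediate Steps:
U = -402 (U = Add(-331, -71) = -402)
Add(U, Mul(Mul(Mul(10, 4), 11), B)) = Add(-402, Mul(Mul(Mul(10, 4), 11), 912)) = Add(-402, Mul(Mul(40, 11), 912)) = Add(-402, Mul(440, 912)) = Add(-402, 401280) = 400878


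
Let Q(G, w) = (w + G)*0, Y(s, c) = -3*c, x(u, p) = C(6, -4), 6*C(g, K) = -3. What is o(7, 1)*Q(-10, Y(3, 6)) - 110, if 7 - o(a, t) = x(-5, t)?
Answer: -110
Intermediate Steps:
C(g, K) = -½ (C(g, K) = (⅙)*(-3) = -½)
x(u, p) = -½
o(a, t) = 15/2 (o(a, t) = 7 - 1*(-½) = 7 + ½ = 15/2)
Q(G, w) = 0 (Q(G, w) = (G + w)*0 = 0)
o(7, 1)*Q(-10, Y(3, 6)) - 110 = (15/2)*0 - 110 = 0 - 110 = -110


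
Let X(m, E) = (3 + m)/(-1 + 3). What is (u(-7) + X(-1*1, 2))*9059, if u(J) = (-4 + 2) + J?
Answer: -72472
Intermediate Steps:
u(J) = -2 + J
X(m, E) = 3/2 + m/2 (X(m, E) = (3 + m)/2 = (3 + m)*(1/2) = 3/2 + m/2)
(u(-7) + X(-1*1, 2))*9059 = ((-2 - 7) + (3/2 + (-1*1)/2))*9059 = (-9 + (3/2 + (1/2)*(-1)))*9059 = (-9 + (3/2 - 1/2))*9059 = (-9 + 1)*9059 = -8*9059 = -72472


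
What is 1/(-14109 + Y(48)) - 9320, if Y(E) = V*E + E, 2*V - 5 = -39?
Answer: -138653641/14877 ≈ -9320.0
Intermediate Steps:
V = -17 (V = 5/2 + (1/2)*(-39) = 5/2 - 39/2 = -17)
Y(E) = -16*E (Y(E) = -17*E + E = -16*E)
1/(-14109 + Y(48)) - 9320 = 1/(-14109 - 16*48) - 9320 = 1/(-14109 - 768) - 9320 = 1/(-14877) - 9320 = -1/14877 - 9320 = -138653641/14877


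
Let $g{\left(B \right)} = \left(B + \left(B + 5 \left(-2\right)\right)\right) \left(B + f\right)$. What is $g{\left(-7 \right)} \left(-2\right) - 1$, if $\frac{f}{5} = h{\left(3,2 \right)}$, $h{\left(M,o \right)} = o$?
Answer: $143$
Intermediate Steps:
$f = 10$ ($f = 5 \cdot 2 = 10$)
$g{\left(B \right)} = \left(-10 + 2 B\right) \left(10 + B\right)$ ($g{\left(B \right)} = \left(B + \left(B + 5 \left(-2\right)\right)\right) \left(B + 10\right) = \left(B + \left(B - 10\right)\right) \left(10 + B\right) = \left(B + \left(-10 + B\right)\right) \left(10 + B\right) = \left(-10 + 2 B\right) \left(10 + B\right)$)
$g{\left(-7 \right)} \left(-2\right) - 1 = \left(-100 + 2 \left(-7\right)^{2} + 10 \left(-7\right)\right) \left(-2\right) - 1 = \left(-100 + 2 \cdot 49 - 70\right) \left(-2\right) - 1 = \left(-100 + 98 - 70\right) \left(-2\right) - 1 = \left(-72\right) \left(-2\right) - 1 = 144 - 1 = 143$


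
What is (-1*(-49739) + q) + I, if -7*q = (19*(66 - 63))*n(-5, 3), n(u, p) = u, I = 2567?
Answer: 366427/7 ≈ 52347.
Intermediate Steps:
q = 285/7 (q = -19*(66 - 63)*(-5)/7 = -19*3*(-5)/7 = -57*(-5)/7 = -⅐*(-285) = 285/7 ≈ 40.714)
(-1*(-49739) + q) + I = (-1*(-49739) + 285/7) + 2567 = (49739 + 285/7) + 2567 = 348458/7 + 2567 = 366427/7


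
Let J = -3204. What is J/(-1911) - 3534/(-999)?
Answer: 1106030/212121 ≈ 5.2141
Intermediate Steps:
J/(-1911) - 3534/(-999) = -3204/(-1911) - 3534/(-999) = -3204*(-1/1911) - 3534*(-1/999) = 1068/637 + 1178/333 = 1106030/212121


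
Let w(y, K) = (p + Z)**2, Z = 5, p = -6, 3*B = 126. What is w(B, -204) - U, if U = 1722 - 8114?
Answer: 6393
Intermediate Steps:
B = 42 (B = (1/3)*126 = 42)
w(y, K) = 1 (w(y, K) = (-6 + 5)**2 = (-1)**2 = 1)
U = -6392
w(B, -204) - U = 1 - 1*(-6392) = 1 + 6392 = 6393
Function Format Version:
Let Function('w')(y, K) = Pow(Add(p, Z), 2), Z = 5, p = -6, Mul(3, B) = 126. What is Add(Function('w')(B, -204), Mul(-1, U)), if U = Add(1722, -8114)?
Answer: 6393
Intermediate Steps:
B = 42 (B = Mul(Rational(1, 3), 126) = 42)
Function('w')(y, K) = 1 (Function('w')(y, K) = Pow(Add(-6, 5), 2) = Pow(-1, 2) = 1)
U = -6392
Add(Function('w')(B, -204), Mul(-1, U)) = Add(1, Mul(-1, -6392)) = Add(1, 6392) = 6393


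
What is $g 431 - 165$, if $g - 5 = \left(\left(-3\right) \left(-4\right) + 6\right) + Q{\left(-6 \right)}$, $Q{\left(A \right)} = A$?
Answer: $7162$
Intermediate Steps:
$g = 17$ ($g = 5 + \left(\left(\left(-3\right) \left(-4\right) + 6\right) - 6\right) = 5 + \left(\left(12 + 6\right) - 6\right) = 5 + \left(18 - 6\right) = 5 + 12 = 17$)
$g 431 - 165 = 17 \cdot 431 - 165 = 7327 - 165 = 7162$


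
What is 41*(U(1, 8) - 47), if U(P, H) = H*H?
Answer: 697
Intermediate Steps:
U(P, H) = H²
41*(U(1, 8) - 47) = 41*(8² - 47) = 41*(64 - 47) = 41*17 = 697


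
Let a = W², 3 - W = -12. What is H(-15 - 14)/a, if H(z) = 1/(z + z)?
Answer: -1/13050 ≈ -7.6628e-5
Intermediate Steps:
W = 15 (W = 3 - 1*(-12) = 3 + 12 = 15)
H(z) = 1/(2*z)
a = 225 (a = 15² = 225)
H(-15 - 14)/a = (1/(2*(-15 - 14)))/225 = ((½)/(-29))*(1/225) = ((½)*(-1/29))*(1/225) = -1/58*1/225 = -1/13050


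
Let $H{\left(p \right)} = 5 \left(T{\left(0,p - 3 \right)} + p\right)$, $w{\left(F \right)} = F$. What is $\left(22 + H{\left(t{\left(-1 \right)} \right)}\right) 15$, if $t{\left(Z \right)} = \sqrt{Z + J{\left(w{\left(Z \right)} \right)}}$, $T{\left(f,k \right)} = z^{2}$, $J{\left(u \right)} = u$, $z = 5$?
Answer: $2205 + 75 i \sqrt{2} \approx 2205.0 + 106.07 i$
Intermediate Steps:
$T{\left(f,k \right)} = 25$ ($T{\left(f,k \right)} = 5^{2} = 25$)
$t{\left(Z \right)} = \sqrt{2} \sqrt{Z}$ ($t{\left(Z \right)} = \sqrt{Z + Z} = \sqrt{2 Z} = \sqrt{2} \sqrt{Z}$)
$H{\left(p \right)} = 125 + 5 p$ ($H{\left(p \right)} = 5 \left(25 + p\right) = 125 + 5 p$)
$\left(22 + H{\left(t{\left(-1 \right)} \right)}\right) 15 = \left(22 + \left(125 + 5 \sqrt{2} \sqrt{-1}\right)\right) 15 = \left(22 + \left(125 + 5 \sqrt{2} i\right)\right) 15 = \left(22 + \left(125 + 5 i \sqrt{2}\right)\right) 15 = \left(147 + 5 i \sqrt{2}\right) 15 = 2205 + 75 i \sqrt{2}$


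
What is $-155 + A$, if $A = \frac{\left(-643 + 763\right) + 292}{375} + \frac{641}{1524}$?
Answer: $- \frac{29238079}{190500} \approx -153.48$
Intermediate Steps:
$A = \frac{289421}{190500}$ ($A = \left(120 + 292\right) \frac{1}{375} + 641 \cdot \frac{1}{1524} = 412 \cdot \frac{1}{375} + \frac{641}{1524} = \frac{412}{375} + \frac{641}{1524} = \frac{289421}{190500} \approx 1.5193$)
$-155 + A = -155 + \frac{289421}{190500} = - \frac{29238079}{190500}$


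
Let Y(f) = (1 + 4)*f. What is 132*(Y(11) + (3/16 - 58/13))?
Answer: 348183/52 ≈ 6695.8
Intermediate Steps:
Y(f) = 5*f
132*(Y(11) + (3/16 - 58/13)) = 132*(5*11 + (3/16 - 58/13)) = 132*(55 + (3*(1/16) - 58*1/13)) = 132*(55 + (3/16 - 58/13)) = 132*(55 - 889/208) = 132*(10551/208) = 348183/52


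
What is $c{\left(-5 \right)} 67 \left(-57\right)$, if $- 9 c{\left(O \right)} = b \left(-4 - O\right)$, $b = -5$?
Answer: $- \frac{6365}{3} \approx -2121.7$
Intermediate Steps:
$c{\left(O \right)} = - \frac{20}{9} - \frac{5 O}{9}$ ($c{\left(O \right)} = - \frac{\left(-5\right) \left(-4 - O\right)}{9} = - \frac{20 + 5 O}{9} = - \frac{20}{9} - \frac{5 O}{9}$)
$c{\left(-5 \right)} 67 \left(-57\right) = \left(- \frac{20}{9} - - \frac{25}{9}\right) 67 \left(-57\right) = \left(- \frac{20}{9} + \frac{25}{9}\right) 67 \left(-57\right) = \frac{5}{9} \cdot 67 \left(-57\right) = \frac{335}{9} \left(-57\right) = - \frac{6365}{3}$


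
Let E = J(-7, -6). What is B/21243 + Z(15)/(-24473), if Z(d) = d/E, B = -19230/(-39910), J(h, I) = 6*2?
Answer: -78552583/2766454448732 ≈ -2.8395e-5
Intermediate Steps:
J(h, I) = 12
E = 12
B = 1923/3991 (B = -19230*(-1/39910) = 1923/3991 ≈ 0.48183)
Z(d) = d/12
B/21243 + Z(15)/(-24473) = (1923/3991)/21243 + ((1/12)*15)/(-24473) = (1923/3991)*(1/21243) + (5/4)*(-1/24473) = 641/28260271 - 5/97892 = -78552583/2766454448732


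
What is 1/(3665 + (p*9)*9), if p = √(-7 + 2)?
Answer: 733/2693006 - 81*I*√5/13465030 ≈ 0.00027219 - 1.3451e-5*I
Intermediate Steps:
p = I*√5 (p = √(-5) = I*√5 ≈ 2.2361*I)
1/(3665 + (p*9)*9) = 1/(3665 + ((I*√5)*9)*9) = 1/(3665 + (9*I*√5)*9) = 1/(3665 + 81*I*√5)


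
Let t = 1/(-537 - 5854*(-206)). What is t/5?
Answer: 1/6582730 ≈ 1.5191e-7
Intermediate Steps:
t = 1/1316546 (t = -1/206/(-6391) = -1/6391*(-1/206) = 1/1316546 ≈ 7.5956e-7)
t/5 = (1/1316546)/5 = (1/1316546)*(1/5) = 1/6582730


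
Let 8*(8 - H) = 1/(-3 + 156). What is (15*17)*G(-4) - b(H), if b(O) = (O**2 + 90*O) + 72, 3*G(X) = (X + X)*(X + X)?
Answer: 6867768527/1498176 ≈ 4584.1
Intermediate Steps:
G(X) = 4*X**2/3 (G(X) = ((X + X)*(X + X))/3 = ((2*X)*(2*X))/3 = (4*X**2)/3 = 4*X**2/3)
H = 9791/1224 (H = 8 - 1/(8*(-3 + 156)) = 8 - 1/8/153 = 8 - 1/8*1/153 = 8 - 1/1224 = 9791/1224 ≈ 7.9992)
b(O) = 72 + O**2 + 90*O
(15*17)*G(-4) - b(H) = (15*17)*((4/3)*(-4)**2) - (72 + (9791/1224)**2 + 90*(9791/1224)) = 255*((4/3)*16) - (72 + 95863681/1498176 + 48955/68) = 255*(64/3) - 1*1282308913/1498176 = 5440 - 1282308913/1498176 = 6867768527/1498176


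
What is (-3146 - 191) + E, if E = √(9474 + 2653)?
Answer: -3337 + √12127 ≈ -3226.9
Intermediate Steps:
E = √12127 ≈ 110.12
(-3146 - 191) + E = (-3146 - 191) + √12127 = -3337 + √12127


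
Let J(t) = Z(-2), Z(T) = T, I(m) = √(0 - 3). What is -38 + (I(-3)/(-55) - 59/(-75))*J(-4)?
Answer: -2968/75 + 2*I*√3/55 ≈ -39.573 + 0.062984*I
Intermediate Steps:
I(m) = I*√3 (I(m) = √(-3) = I*√3)
J(t) = -2
-38 + (I(-3)/(-55) - 59/(-75))*J(-4) = -38 + ((I*√3)/(-55) - 59/(-75))*(-2) = -38 + ((I*√3)*(-1/55) - 59*(-1/75))*(-2) = -38 + (-I*√3/55 + 59/75)*(-2) = -38 + (59/75 - I*√3/55)*(-2) = -38 + (-118/75 + 2*I*√3/55) = -2968/75 + 2*I*√3/55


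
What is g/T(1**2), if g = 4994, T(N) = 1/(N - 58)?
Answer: -284658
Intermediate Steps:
T(N) = 1/(-58 + N)
g/T(1**2) = 4994/(1/(-58 + 1**2)) = 4994/(1/(-58 + 1)) = 4994/(1/(-57)) = 4994/(-1/57) = 4994*(-57) = -284658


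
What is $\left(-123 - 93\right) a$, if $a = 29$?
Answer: $-6264$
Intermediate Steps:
$\left(-123 - 93\right) a = \left(-123 - 93\right) 29 = \left(-216\right) 29 = -6264$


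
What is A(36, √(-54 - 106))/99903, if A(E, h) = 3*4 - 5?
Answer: 7/99903 ≈ 7.0068e-5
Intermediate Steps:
A(E, h) = 7 (A(E, h) = 12 - 5 = 7)
A(36, √(-54 - 106))/99903 = 7/99903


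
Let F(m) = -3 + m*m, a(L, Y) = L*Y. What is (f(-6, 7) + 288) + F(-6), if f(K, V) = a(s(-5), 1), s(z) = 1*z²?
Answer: 346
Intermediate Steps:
s(z) = z²
f(K, V) = 25 (f(K, V) = (-5)²*1 = 25*1 = 25)
F(m) = -3 + m²
(f(-6, 7) + 288) + F(-6) = (25 + 288) + (-3 + (-6)²) = 313 + (-3 + 36) = 313 + 33 = 346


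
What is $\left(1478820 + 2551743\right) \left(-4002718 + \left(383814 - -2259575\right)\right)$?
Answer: $-5478861172227$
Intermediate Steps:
$\left(1478820 + 2551743\right) \left(-4002718 + \left(383814 - -2259575\right)\right) = 4030563 \left(-4002718 + \left(383814 + 2259575\right)\right) = 4030563 \left(-4002718 + 2643389\right) = 4030563 \left(-1359329\right) = -5478861172227$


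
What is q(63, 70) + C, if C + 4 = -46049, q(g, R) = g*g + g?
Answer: -42021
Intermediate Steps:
q(g, R) = g + g**2 (q(g, R) = g**2 + g = g + g**2)
C = -46053 (C = -4 - 46049 = -46053)
q(63, 70) + C = 63*(1 + 63) - 46053 = 63*64 - 46053 = 4032 - 46053 = -42021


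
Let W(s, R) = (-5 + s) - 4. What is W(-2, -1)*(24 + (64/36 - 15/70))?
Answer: -35431/126 ≈ -281.20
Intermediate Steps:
W(s, R) = -9 + s
W(-2, -1)*(24 + (64/36 - 15/70)) = (-9 - 2)*(24 + (64/36 - 15/70)) = -11*(24 + (64*(1/36) - 15*1/70)) = -11*(24 + (16/9 - 3/14)) = -11*(24 + 197/126) = -11*3221/126 = -35431/126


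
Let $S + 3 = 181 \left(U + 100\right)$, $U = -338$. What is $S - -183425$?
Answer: $140344$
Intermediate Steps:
$S = -43081$ ($S = -3 + 181 \left(-338 + 100\right) = -3 + 181 \left(-238\right) = -3 - 43078 = -43081$)
$S - -183425 = -43081 - -183425 = -43081 + 183425 = 140344$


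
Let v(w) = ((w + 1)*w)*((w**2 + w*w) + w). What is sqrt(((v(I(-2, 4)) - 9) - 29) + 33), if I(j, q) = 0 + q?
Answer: sqrt(715) ≈ 26.739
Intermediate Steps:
I(j, q) = q
v(w) = w*(1 + w)*(w + 2*w**2) (v(w) = ((1 + w)*w)*((w**2 + w**2) + w) = (w*(1 + w))*(2*w**2 + w) = (w*(1 + w))*(w + 2*w**2) = w*(1 + w)*(w + 2*w**2))
sqrt(((v(I(-2, 4)) - 9) - 29) + 33) = sqrt(((4**2*(1 + 2*4**2 + 3*4) - 9) - 29) + 33) = sqrt(((16*(1 + 2*16 + 12) - 9) - 29) + 33) = sqrt(((16*(1 + 32 + 12) - 9) - 29) + 33) = sqrt(((16*45 - 9) - 29) + 33) = sqrt(((720 - 9) - 29) + 33) = sqrt((711 - 29) + 33) = sqrt(682 + 33) = sqrt(715)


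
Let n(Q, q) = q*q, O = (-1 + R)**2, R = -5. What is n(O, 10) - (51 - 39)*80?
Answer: -860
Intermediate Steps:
O = 36 (O = (-1 - 5)**2 = (-6)**2 = 36)
n(Q, q) = q**2
n(O, 10) - (51 - 39)*80 = 10**2 - (51 - 39)*80 = 100 - 12*80 = 100 - 1*960 = 100 - 960 = -860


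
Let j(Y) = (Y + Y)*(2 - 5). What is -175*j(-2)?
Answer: -2100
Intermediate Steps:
j(Y) = -6*Y (j(Y) = (2*Y)*(-3) = -6*Y)
-175*j(-2) = -(-1050)*(-2) = -175*12 = -2100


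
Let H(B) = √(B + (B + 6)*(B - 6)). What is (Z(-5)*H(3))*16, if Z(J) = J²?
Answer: 800*I*√6 ≈ 1959.6*I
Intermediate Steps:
H(B) = √(B + (-6 + B)*(6 + B)) (H(B) = √(B + (6 + B)*(-6 + B)) = √(B + (-6 + B)*(6 + B)))
(Z(-5)*H(3))*16 = ((-5)²*√(-36 + 3 + 3²))*16 = (25*√(-36 + 3 + 9))*16 = (25*√(-24))*16 = (25*(2*I*√6))*16 = (50*I*√6)*16 = 800*I*√6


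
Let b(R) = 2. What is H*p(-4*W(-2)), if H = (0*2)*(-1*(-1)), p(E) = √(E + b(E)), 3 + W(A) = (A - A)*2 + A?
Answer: 0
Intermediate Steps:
W(A) = -3 + A (W(A) = -3 + ((A - A)*2 + A) = -3 + (0*2 + A) = -3 + (0 + A) = -3 + A)
p(E) = √(2 + E) (p(E) = √(E + 2) = √(2 + E))
H = 0 (H = 0*1 = 0)
H*p(-4*W(-2)) = 0*√(2 - 4*(-3 - 2)) = 0*√(2 - 4*(-5)) = 0*√(2 + 20) = 0*√22 = 0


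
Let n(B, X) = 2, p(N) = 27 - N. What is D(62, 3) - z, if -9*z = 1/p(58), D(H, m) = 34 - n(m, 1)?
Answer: 8927/279 ≈ 31.996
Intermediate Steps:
D(H, m) = 32 (D(H, m) = 34 - 1*2 = 34 - 2 = 32)
z = 1/279 (z = -1/(9*(27 - 1*58)) = -1/(9*(27 - 58)) = -⅑/(-31) = -⅑*(-1/31) = 1/279 ≈ 0.0035842)
D(62, 3) - z = 32 - 1*1/279 = 32 - 1/279 = 8927/279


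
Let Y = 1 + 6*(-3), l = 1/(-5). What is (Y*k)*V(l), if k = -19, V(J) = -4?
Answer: -1292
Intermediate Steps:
l = -⅕ ≈ -0.20000
Y = -17 (Y = 1 - 18 = -17)
(Y*k)*V(l) = -17*(-19)*(-4) = 323*(-4) = -1292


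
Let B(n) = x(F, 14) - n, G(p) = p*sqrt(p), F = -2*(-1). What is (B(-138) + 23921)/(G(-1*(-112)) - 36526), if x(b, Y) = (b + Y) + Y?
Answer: -62848201/95195982 - 385424*sqrt(7)/47597991 ≈ -0.68162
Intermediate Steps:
F = 2
x(b, Y) = b + 2*Y (x(b, Y) = (Y + b) + Y = b + 2*Y)
G(p) = p**(3/2)
B(n) = 30 - n (B(n) = (2 + 2*14) - n = (2 + 28) - n = 30 - n)
(B(-138) + 23921)/(G(-1*(-112)) - 36526) = ((30 - 1*(-138)) + 23921)/((-1*(-112))**(3/2) - 36526) = ((30 + 138) + 23921)/(112**(3/2) - 36526) = (168 + 23921)/(448*sqrt(7) - 36526) = 24089/(-36526 + 448*sqrt(7))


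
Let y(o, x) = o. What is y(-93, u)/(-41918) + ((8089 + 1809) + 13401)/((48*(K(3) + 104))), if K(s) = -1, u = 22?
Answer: 488553637/103621296 ≈ 4.7148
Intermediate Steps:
y(-93, u)/(-41918) + ((8089 + 1809) + 13401)/((48*(K(3) + 104))) = -93/(-41918) + ((8089 + 1809) + 13401)/((48*(-1 + 104))) = -93*(-1/41918) + (9898 + 13401)/((48*103)) = 93/41918 + 23299/4944 = 488553637/103621296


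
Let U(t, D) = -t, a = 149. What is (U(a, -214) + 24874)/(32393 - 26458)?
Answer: 4945/1187 ≈ 4.1660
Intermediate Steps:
(U(a, -214) + 24874)/(32393 - 26458) = (-1*149 + 24874)/(32393 - 26458) = (-149 + 24874)/5935 = 24725*(1/5935) = 4945/1187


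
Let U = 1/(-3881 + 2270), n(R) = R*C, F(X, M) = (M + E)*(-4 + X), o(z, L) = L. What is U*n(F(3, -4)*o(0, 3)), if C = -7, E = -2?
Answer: 14/179 ≈ 0.078212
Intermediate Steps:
F(X, M) = (-4 + X)*(-2 + M) (F(X, M) = (M - 2)*(-4 + X) = (-2 + M)*(-4 + X) = (-4 + X)*(-2 + M))
n(R) = -7*R (n(R) = R*(-7) = -7*R)
U = -1/1611 (U = 1/(-1611) = -1/1611 ≈ -0.00062073)
U*n(F(3, -4)*o(0, 3)) = -(-7)*(8 - 4*(-4) - 2*3 - 4*3)*3/1611 = -(-7)*(8 + 16 - 6 - 12)*3/1611 = -(-7)*6*3/1611 = -(-7)*18/1611 = -1/1611*(-126) = 14/179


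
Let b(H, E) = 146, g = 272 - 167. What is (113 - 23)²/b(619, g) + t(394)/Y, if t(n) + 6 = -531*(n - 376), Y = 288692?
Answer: 292126107/5268629 ≈ 55.446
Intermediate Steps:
g = 105
t(n) = 199650 - 531*n (t(n) = -6 - 531*(n - 376) = -6 - 531*(-376 + n) = -6 + (199656 - 531*n) = 199650 - 531*n)
(113 - 23)²/b(619, g) + t(394)/Y = (113 - 23)²/146 + (199650 - 531*394)/288692 = 90²*(1/146) + (199650 - 209214)*(1/288692) = 8100*(1/146) - 9564*1/288692 = 4050/73 - 2391/72173 = 292126107/5268629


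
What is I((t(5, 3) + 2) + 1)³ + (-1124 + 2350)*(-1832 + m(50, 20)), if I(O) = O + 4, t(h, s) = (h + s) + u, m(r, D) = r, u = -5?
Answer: -2183732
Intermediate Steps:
t(h, s) = -5 + h + s (t(h, s) = (h + s) - 5 = -5 + h + s)
I(O) = 4 + O
I((t(5, 3) + 2) + 1)³ + (-1124 + 2350)*(-1832 + m(50, 20)) = (4 + (((-5 + 5 + 3) + 2) + 1))³ + (-1124 + 2350)*(-1832 + 50) = (4 + ((3 + 2) + 1))³ + 1226*(-1782) = (4 + (5 + 1))³ - 2184732 = (4 + 6)³ - 2184732 = 10³ - 2184732 = 1000 - 2184732 = -2183732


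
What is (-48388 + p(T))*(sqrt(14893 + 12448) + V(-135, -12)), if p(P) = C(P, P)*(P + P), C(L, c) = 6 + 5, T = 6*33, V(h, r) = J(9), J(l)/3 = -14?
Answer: 1849344 - 44032*sqrt(27341) ≈ -5.4314e+6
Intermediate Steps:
J(l) = -42 (J(l) = 3*(-14) = -42)
V(h, r) = -42
T = 198
C(L, c) = 11
p(P) = 22*P (p(P) = 11*(P + P) = 11*(2*P) = 22*P)
(-48388 + p(T))*(sqrt(14893 + 12448) + V(-135, -12)) = (-48388 + 22*198)*(sqrt(14893 + 12448) - 42) = (-48388 + 4356)*(sqrt(27341) - 42) = -44032*(-42 + sqrt(27341)) = 1849344 - 44032*sqrt(27341)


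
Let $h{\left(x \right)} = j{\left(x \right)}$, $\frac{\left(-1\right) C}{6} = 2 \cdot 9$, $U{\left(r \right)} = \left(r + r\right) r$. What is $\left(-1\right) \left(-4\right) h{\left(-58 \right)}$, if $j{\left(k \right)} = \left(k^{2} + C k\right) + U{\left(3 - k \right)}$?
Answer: $68280$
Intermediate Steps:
$U{\left(r \right)} = 2 r^{2}$ ($U{\left(r \right)} = 2 r r = 2 r^{2}$)
$C = -108$ ($C = - 6 \cdot 2 \cdot 9 = \left(-6\right) 18 = -108$)
$j{\left(k \right)} = k^{2} - 108 k + 2 \left(3 - k\right)^{2}$ ($j{\left(k \right)} = \left(k^{2} - 108 k\right) + 2 \left(3 - k\right)^{2} = k^{2} - 108 k + 2 \left(3 - k\right)^{2}$)
$h{\left(x \right)} = 18 - 120 x + 3 x^{2}$
$\left(-1\right) \left(-4\right) h{\left(-58 \right)} = \left(-1\right) \left(-4\right) \left(18 - -6960 + 3 \left(-58\right)^{2}\right) = 4 \left(18 + 6960 + 3 \cdot 3364\right) = 4 \left(18 + 6960 + 10092\right) = 4 \cdot 17070 = 68280$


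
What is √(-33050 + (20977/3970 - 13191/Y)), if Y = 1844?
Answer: I*√110707971903843985/1830170 ≈ 181.8*I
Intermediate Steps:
√(-33050 + (20977/3970 - 13191/Y)) = √(-33050 + (20977/3970 - 13191/1844)) = √(-33050 - 6843341/3660340) = √(-120981080341/3660340) = I*√110707971903843985/1830170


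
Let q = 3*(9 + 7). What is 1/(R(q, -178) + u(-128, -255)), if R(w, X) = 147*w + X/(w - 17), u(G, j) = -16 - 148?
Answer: 31/213474 ≈ 0.00014522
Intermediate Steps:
u(G, j) = -164
q = 48 (q = 3*16 = 48)
R(w, X) = 147*w + X/(-17 + w)
1/(R(q, -178) + u(-128, -255)) = 1/((-178 - 2499*48 + 147*48²)/(-17 + 48) - 164) = 1/((-178 - 119952 + 147*2304)/31 - 164) = 1/((-178 - 119952 + 338688)/31 - 164) = 1/((1/31)*218558 - 164) = 1/(218558/31 - 164) = 1/(213474/31) = 31/213474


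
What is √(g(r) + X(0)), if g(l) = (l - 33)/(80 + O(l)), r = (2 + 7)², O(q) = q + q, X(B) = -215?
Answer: I*√25991/11 ≈ 14.656*I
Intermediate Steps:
O(q) = 2*q
r = 81 (r = 9² = 81)
g(l) = (-33 + l)/(80 + 2*l) (g(l) = (l - 33)/(80 + 2*l) = (-33 + l)/(80 + 2*l))
√(g(r) + X(0)) = √((-33 + 81)/(2*(40 + 81)) - 215) = √((½)*48/121 - 215) = √((½)*(1/121)*48 - 215) = √(24/121 - 215) = √(-25991/121) = I*√25991/11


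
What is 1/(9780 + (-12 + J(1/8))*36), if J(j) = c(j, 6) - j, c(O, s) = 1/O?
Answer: 2/19263 ≈ 0.00010383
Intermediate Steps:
J(j) = 1/j - j
1/(9780 + (-12 + J(1/8))*36) = 1/(9780 + (-12 + (1/(1/8) - 1/8))*36) = 1/(9780 + (-12 + (1/(⅛) - 1*⅛))*36) = 1/(9780 + (-12 + (8 - ⅛))*36) = 1/(9780 + (-12 + 63/8)*36) = 1/(9780 - 33/8*36) = 1/(9780 - 297/2) = 1/(19263/2) = 2/19263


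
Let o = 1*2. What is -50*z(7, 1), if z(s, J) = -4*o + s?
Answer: 50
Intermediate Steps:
o = 2
z(s, J) = -8 + s (z(s, J) = -4*2 + s = -8 + s)
-50*z(7, 1) = -50*(-8 + 7) = -50*(-1) = 50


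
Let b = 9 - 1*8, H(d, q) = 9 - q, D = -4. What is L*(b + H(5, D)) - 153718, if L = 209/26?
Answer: -1996871/13 ≈ -1.5361e+5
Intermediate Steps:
L = 209/26 (L = 209*(1/26) = 209/26 ≈ 8.0385)
b = 1 (b = 9 - 8 = 1)
L*(b + H(5, D)) - 153718 = 209*(1 + (9 - 1*(-4)))/26 - 153718 = 209*(1 + (9 + 4))/26 - 153718 = 209*(1 + 13)/26 - 153718 = (209/26)*14 - 153718 = 1463/13 - 153718 = -1996871/13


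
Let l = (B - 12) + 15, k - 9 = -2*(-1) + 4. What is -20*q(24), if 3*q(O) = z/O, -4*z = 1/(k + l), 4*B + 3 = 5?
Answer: 5/1332 ≈ 0.0037538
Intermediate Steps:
B = ½ (B = -¾ + (¼)*5 = -¾ + 5/4 = ½ ≈ 0.50000)
k = 15 (k = 9 + (-2*(-1) + 4) = 9 + (2 + 4) = 9 + 6 = 15)
l = 7/2 (l = (½ - 12) + 15 = -23/2 + 15 = 7/2 ≈ 3.5000)
z = -1/74 (z = -1/(4*(15 + 7/2)) = -1/(4*37/2) = -¼*2/37 = -1/74 ≈ -0.013514)
q(O) = -1/(222*O) (q(O) = (-1/(74*O))/3 = -1/(222*O))
-20*q(24) = -(-10)/(111*24) = -20*(-1/5328) = 5/1332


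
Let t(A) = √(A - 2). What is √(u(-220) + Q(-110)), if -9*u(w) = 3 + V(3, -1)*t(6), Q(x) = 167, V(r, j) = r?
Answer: √166 ≈ 12.884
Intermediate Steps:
t(A) = √(-2 + A)
u(w) = -1 (u(w) = -(3 + 3*√(-2 + 6))/9 = -(3 + 3*√4)/9 = -(3 + 3*2)/9 = -(3 + 6)/9 = -⅑*9 = -1)
√(u(-220) + Q(-110)) = √(-1 + 167) = √166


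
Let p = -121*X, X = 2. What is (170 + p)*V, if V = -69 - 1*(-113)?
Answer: -3168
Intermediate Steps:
p = -242 (p = -121*2 = -242)
V = 44 (V = -69 + 113 = 44)
(170 + p)*V = (170 - 242)*44 = -72*44 = -3168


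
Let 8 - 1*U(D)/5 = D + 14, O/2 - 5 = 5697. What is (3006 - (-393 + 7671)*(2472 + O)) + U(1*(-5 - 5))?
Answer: -100986502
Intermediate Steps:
O = 11404 (O = 10 + 2*5697 = 10 + 11394 = 11404)
U(D) = -30 - 5*D (U(D) = 40 - 5*(D + 14) = 40 - 5*(14 + D) = 40 + (-70 - 5*D) = -30 - 5*D)
(3006 - (-393 + 7671)*(2472 + O)) + U(1*(-5 - 5)) = (3006 - (-393 + 7671)*(2472 + 11404)) + (-30 - 5*(-5 - 5)) = (3006 - 7278*13876) + (-30 - 5*(-10)) = (3006 - 1*100989528) + (-30 - 5*(-10)) = (3006 - 100989528) + (-30 + 50) = -100986522 + 20 = -100986502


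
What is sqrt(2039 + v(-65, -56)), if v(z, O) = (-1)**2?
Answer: 2*sqrt(510) ≈ 45.166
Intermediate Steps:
v(z, O) = 1
sqrt(2039 + v(-65, -56)) = sqrt(2039 + 1) = sqrt(2040) = 2*sqrt(510)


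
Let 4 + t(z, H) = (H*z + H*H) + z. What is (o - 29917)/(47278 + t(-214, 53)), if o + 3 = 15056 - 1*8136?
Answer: -23000/38527 ≈ -0.59698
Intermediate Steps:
o = 6917 (o = -3 + (15056 - 1*8136) = -3 + (15056 - 8136) = -3 + 6920 = 6917)
t(z, H) = -4 + z + H² + H*z (t(z, H) = -4 + ((H*z + H*H) + z) = -4 + ((H*z + H²) + z) = -4 + ((H² + H*z) + z) = -4 + (z + H² + H*z) = -4 + z + H² + H*z)
(o - 29917)/(47278 + t(-214, 53)) = (6917 - 29917)/(47278 + (-4 - 214 + 53² + 53*(-214))) = -23000/(47278 + (-4 - 214 + 2809 - 11342)) = -23000/(47278 - 8751) = -23000/38527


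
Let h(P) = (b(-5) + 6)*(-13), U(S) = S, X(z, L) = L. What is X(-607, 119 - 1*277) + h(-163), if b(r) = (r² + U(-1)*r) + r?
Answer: -561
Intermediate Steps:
b(r) = r² (b(r) = (r² - r) + r = r²)
h(P) = -403 (h(P) = ((-5)² + 6)*(-13) = (25 + 6)*(-13) = 31*(-13) = -403)
X(-607, 119 - 1*277) + h(-163) = (119 - 1*277) - 403 = (119 - 277) - 403 = -158 - 403 = -561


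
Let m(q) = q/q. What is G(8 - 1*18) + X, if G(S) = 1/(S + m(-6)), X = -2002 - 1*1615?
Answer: -32554/9 ≈ -3617.1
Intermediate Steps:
X = -3617 (X = -2002 - 1615 = -3617)
m(q) = 1
G(S) = 1/(1 + S) (G(S) = 1/(S + 1) = 1/(1 + S))
G(8 - 1*18) + X = 1/(1 + (8 - 1*18)) - 3617 = 1/(1 + (8 - 18)) - 3617 = 1/(1 - 10) - 3617 = 1/(-9) - 3617 = -⅑ - 3617 = -32554/9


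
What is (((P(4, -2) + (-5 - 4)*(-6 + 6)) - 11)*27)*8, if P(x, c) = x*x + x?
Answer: 1944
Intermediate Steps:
P(x, c) = x + x² (P(x, c) = x² + x = x + x²)
(((P(4, -2) + (-5 - 4)*(-6 + 6)) - 11)*27)*8 = (((4*(1 + 4) + (-5 - 4)*(-6 + 6)) - 11)*27)*8 = (((4*5 - 9*0) - 11)*27)*8 = (((20 + 0) - 11)*27)*8 = ((20 - 11)*27)*8 = (9*27)*8 = 243*8 = 1944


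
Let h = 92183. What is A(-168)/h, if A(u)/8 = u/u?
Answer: 8/92183 ≈ 8.6784e-5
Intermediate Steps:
A(u) = 8 (A(u) = 8*(u/u) = 8*1 = 8)
A(-168)/h = 8/92183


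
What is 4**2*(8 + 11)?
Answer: 304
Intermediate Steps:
4**2*(8 + 11) = 16*19 = 304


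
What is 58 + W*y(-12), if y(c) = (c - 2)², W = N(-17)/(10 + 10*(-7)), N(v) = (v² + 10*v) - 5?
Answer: -1572/5 ≈ -314.40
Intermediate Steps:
N(v) = -5 + v² + 10*v
W = -19/10 (W = (-5 + (-17)² + 10*(-17))/(10 + 10*(-7)) = (-5 + 289 - 170)/(10 - 70) = 114/(-60) = 114*(-1/60) = -19/10 ≈ -1.9000)
y(c) = (-2 + c)²
58 + W*y(-12) = 58 - 19*(-2 - 12)²/10 = 58 - 19/10*(-14)² = 58 - 19/10*196 = 58 - 1862/5 = -1572/5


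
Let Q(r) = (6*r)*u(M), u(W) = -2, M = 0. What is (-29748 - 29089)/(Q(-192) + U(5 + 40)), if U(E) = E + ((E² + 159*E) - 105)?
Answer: -3461/672 ≈ -5.1503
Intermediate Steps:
U(E) = -105 + E² + 160*E (U(E) = E + (-105 + E² + 159*E) = -105 + E² + 160*E)
Q(r) = -12*r (Q(r) = (6*r)*(-2) = -12*r)
(-29748 - 29089)/(Q(-192) + U(5 + 40)) = (-29748 - 29089)/(-12*(-192) + (-105 + (5 + 40)² + 160*(5 + 40))) = -58837/(2304 + (-105 + 45² + 160*45)) = -58837/(2304 + (-105 + 2025 + 7200)) = -58837/(2304 + 9120) = -58837/11424 = -58837*1/11424 = -3461/672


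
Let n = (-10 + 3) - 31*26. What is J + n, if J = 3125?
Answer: 2312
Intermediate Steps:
n = -813 (n = -7 - 806 = -813)
J + n = 3125 - 813 = 2312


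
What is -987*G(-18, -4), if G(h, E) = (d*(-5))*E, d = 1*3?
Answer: -59220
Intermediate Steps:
d = 3
G(h, E) = -15*E (G(h, E) = (3*(-5))*E = -15*E)
-987*G(-18, -4) = -(-14805)*(-4) = -987*60 = -59220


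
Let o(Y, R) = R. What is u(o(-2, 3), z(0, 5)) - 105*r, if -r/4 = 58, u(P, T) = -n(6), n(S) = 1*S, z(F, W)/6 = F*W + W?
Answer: 24354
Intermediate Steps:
z(F, W) = 6*W + 6*F*W (z(F, W) = 6*(F*W + W) = 6*(W + F*W) = 6*W + 6*F*W)
n(S) = S
u(P, T) = -6 (u(P, T) = -1*6 = -6)
r = -232 (r = -4*58 = -232)
u(o(-2, 3), z(0, 5)) - 105*r = -6 - 105*(-232) = -6 + 24360 = 24354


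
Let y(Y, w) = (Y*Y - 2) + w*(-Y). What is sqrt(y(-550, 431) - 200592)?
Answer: 2*sqrt(84739) ≈ 582.20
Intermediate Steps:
y(Y, w) = -2 + Y**2 - Y*w (y(Y, w) = (Y**2 - 2) - Y*w = (-2 + Y**2) - Y*w = -2 + Y**2 - Y*w)
sqrt(y(-550, 431) - 200592) = sqrt((-2 + (-550)**2 - 1*(-550)*431) - 200592) = sqrt((-2 + 302500 + 237050) - 200592) = sqrt(539548 - 200592) = sqrt(338956) = 2*sqrt(84739)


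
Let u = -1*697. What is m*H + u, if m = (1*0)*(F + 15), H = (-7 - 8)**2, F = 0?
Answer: -697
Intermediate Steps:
H = 225 (H = (-15)**2 = 225)
u = -697
m = 0 (m = (1*0)*(0 + 15) = 0*15 = 0)
m*H + u = 0*225 - 697 = 0 - 697 = -697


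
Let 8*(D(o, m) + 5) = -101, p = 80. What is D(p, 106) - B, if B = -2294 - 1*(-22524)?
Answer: -161981/8 ≈ -20248.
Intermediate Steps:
D(o, m) = -141/8 (D(o, m) = -5 + (⅛)*(-101) = -5 - 101/8 = -141/8)
B = 20230 (B = -2294 + 22524 = 20230)
D(p, 106) - B = -141/8 - 1*20230 = -141/8 - 20230 = -161981/8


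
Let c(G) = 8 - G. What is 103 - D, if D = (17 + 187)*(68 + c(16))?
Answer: -12137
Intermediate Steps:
D = 12240 (D = (17 + 187)*(68 + (8 - 1*16)) = 204*(68 + (8 - 16)) = 204*(68 - 8) = 204*60 = 12240)
103 - D = 103 - 1*12240 = 103 - 12240 = -12137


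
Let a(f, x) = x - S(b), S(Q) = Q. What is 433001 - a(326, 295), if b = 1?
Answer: 432707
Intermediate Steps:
a(f, x) = -1 + x (a(f, x) = x - 1*1 = x - 1 = -1 + x)
433001 - a(326, 295) = 433001 - (-1 + 295) = 433001 - 1*294 = 433001 - 294 = 432707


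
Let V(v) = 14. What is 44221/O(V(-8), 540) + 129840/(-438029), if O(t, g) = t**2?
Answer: 19344631769/85853684 ≈ 225.32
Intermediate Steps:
44221/O(V(-8), 540) + 129840/(-438029) = 44221/(14**2) + 129840/(-438029) = 44221/196 + 129840*(-1/438029) = 44221*(1/196) - 129840/438029 = 44221/196 - 129840/438029 = 19344631769/85853684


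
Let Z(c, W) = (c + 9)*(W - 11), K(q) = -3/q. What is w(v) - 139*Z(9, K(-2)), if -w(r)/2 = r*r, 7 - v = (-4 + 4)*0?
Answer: 23671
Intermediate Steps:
Z(c, W) = (-11 + W)*(9 + c) (Z(c, W) = (9 + c)*(-11 + W) = (-11 + W)*(9 + c))
v = 7 (v = 7 - (-4 + 4)*0 = 7 - 0*0 = 7 - 1*0 = 7 + 0 = 7)
w(r) = -2*r² (w(r) = -2*r*r = -2*r²)
w(v) - 139*Z(9, K(-2)) = -2*7² - 139*(-99 - 11*9 + 9*(-3/(-2)) - 3/(-2)*9) = -2*49 - 139*(-99 - 99 + 9*(-3*(-½)) - 3*(-½)*9) = -98 - 139*(-99 - 99 + 9*(3/2) + (3/2)*9) = -98 - 139*(-99 - 99 + 27/2 + 27/2) = -98 - 139*(-171) = -98 + 23769 = 23671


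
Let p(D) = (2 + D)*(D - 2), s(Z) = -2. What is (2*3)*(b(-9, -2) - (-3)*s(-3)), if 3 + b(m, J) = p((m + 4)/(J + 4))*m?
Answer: -351/2 ≈ -175.50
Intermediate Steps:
p(D) = (-2 + D)*(2 + D) (p(D) = (2 + D)*(-2 + D) = (-2 + D)*(2 + D))
b(m, J) = -3 + m*(-4 + (4 + m)²/(4 + J)²) (b(m, J) = -3 + (-4 + ((m + 4)/(J + 4))²)*m = -3 + (-4 + ((4 + m)/(4 + J))²)*m = -3 + (-4 + (4 + m)²/(4 + J)²)*m = -3 + m*(-4 + (4 + m)²/(4 + J)²))
(2*3)*(b(-9, -2) - (-3)*s(-3)) = (2*3)*((-3 - 4*(-9) - 9*(4 - 9)²/(4 - 2)²) - (-3)*(-2)) = 6*((-3 + 36 - 9*(-5)²/2²) - 1*6) = 6*((-3 + 36 - 9*¼*25) - 6) = 6*((-3 + 36 - 225/4) - 6) = 6*(-93/4 - 6) = 6*(-117/4) = -351/2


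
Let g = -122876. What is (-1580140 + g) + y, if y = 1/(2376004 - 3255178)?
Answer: -1497247388785/879174 ≈ -1.7030e+6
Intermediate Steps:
y = -1/879174 (y = 1/(-879174) = -1/879174 ≈ -1.1374e-6)
(-1580140 + g) + y = (-1580140 - 122876) - 1/879174 = -1703016 - 1/879174 = -1497247388785/879174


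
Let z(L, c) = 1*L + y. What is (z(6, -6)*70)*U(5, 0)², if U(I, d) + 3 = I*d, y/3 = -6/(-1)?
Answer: 15120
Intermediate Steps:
y = 18 (y = 3*(-6/(-1)) = 3*(-6*(-1)) = 3*6 = 18)
U(I, d) = -3 + I*d
z(L, c) = 18 + L (z(L, c) = 1*L + 18 = L + 18 = 18 + L)
(z(6, -6)*70)*U(5, 0)² = ((18 + 6)*70)*(-3 + 5*0)² = (24*70)*(-3 + 0)² = 1680*(-3)² = 1680*9 = 15120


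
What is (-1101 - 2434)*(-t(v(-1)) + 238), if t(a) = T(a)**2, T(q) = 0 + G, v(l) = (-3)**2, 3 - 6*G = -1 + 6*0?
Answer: -7557830/9 ≈ -8.3976e+5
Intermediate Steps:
G = 2/3 (G = 1/2 - (-1 + 6*0)/6 = 1/2 - (-1 + 0)/6 = 1/2 - 1/6*(-1) = 1/2 + 1/6 = 2/3 ≈ 0.66667)
v(l) = 9
T(q) = 2/3 (T(q) = 0 + 2/3 = 2/3)
t(a) = 4/9 (t(a) = (2/3)**2 = 4/9)
(-1101 - 2434)*(-t(v(-1)) + 238) = (-1101 - 2434)*(-1*4/9 + 238) = -3535*(-4/9 + 238) = -3535*2138/9 = -7557830/9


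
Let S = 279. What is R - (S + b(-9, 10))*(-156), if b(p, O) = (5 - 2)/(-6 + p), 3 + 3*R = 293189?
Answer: 2118322/15 ≈ 1.4122e+5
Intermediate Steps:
R = 293186/3 (R = -1 + (1/3)*293189 = -1 + 293189/3 = 293186/3 ≈ 97729.)
b(p, O) = 3/(-6 + p)
R - (S + b(-9, 10))*(-156) = 293186/3 - (279 + 3/(-6 - 9))*(-156) = 293186/3 - (279 + 3/(-15))*(-156) = 293186/3 - (279 + 3*(-1/15))*(-156) = 293186/3 - (279 - 1/5)*(-156) = 293186/3 - 1394*(-156)/5 = 293186/3 - 1*(-217464/5) = 293186/3 + 217464/5 = 2118322/15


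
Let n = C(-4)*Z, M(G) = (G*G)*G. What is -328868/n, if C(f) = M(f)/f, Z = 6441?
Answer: -82217/25764 ≈ -3.1912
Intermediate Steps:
M(G) = G**3 (M(G) = G**2*G = G**3)
C(f) = f**2 (C(f) = f**3/f = f**2)
n = 103056 (n = (-4)**2*6441 = 16*6441 = 103056)
-328868/n = -328868/103056 = -328868*1/103056 = -82217/25764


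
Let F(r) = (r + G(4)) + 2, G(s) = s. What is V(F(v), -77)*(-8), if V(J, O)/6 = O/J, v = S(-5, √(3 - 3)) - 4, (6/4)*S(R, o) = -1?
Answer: 2772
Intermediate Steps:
S(R, o) = -⅔ (S(R, o) = (⅔)*(-1) = -⅔)
v = -14/3 (v = -⅔ - 4 = -14/3 ≈ -4.6667)
F(r) = 6 + r (F(r) = (r + 4) + 2 = (4 + r) + 2 = 6 + r)
V(J, O) = 6*O/J (V(J, O) = 6*(O/J) = 6*O/J)
V(F(v), -77)*(-8) = (6*(-77)/(6 - 14/3))*(-8) = (6*(-77)/(4/3))*(-8) = (6*(-77)*(¾))*(-8) = -693/2*(-8) = 2772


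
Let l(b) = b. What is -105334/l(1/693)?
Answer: -72996462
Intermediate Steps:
-105334/l(1/693) = -105334/(1/693) = -105334/1/693 = -105334*693 = -72996462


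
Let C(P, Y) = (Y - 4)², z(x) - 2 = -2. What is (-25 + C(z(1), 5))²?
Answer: 576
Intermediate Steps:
z(x) = 0 (z(x) = 2 - 2 = 0)
C(P, Y) = (-4 + Y)²
(-25 + C(z(1), 5))² = (-25 + (-4 + 5)²)² = (-25 + 1²)² = (-25 + 1)² = (-24)² = 576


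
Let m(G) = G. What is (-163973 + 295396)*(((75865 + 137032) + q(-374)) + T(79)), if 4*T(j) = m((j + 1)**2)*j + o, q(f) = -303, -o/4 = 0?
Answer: 44551608462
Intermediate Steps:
o = 0 (o = -4*0 = 0)
T(j) = j*(1 + j)**2/4 (T(j) = ((j + 1)**2*j + 0)/4 = ((1 + j)**2*j + 0)/4 = (j*(1 + j)**2 + 0)/4 = (j*(1 + j)**2)/4 = j*(1 + j)**2/4)
(-163973 + 295396)*(((75865 + 137032) + q(-374)) + T(79)) = (-163973 + 295396)*(((75865 + 137032) - 303) + (1/4)*79*(1 + 79)**2) = 131423*((212897 - 303) + (1/4)*79*80**2) = 131423*(212594 + (1/4)*79*6400) = 131423*(212594 + 126400) = 131423*338994 = 44551608462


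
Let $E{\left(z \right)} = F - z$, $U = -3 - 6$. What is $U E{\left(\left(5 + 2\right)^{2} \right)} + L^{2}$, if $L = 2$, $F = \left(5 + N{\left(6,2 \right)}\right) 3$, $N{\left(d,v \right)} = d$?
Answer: $148$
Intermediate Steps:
$F = 33$ ($F = \left(5 + 6\right) 3 = 11 \cdot 3 = 33$)
$U = -9$ ($U = -3 - 6 = -9$)
$E{\left(z \right)} = 33 - z$
$U E{\left(\left(5 + 2\right)^{2} \right)} + L^{2} = - 9 \left(33 - \left(5 + 2\right)^{2}\right) + 2^{2} = - 9 \left(33 - 7^{2}\right) + 4 = - 9 \left(33 - 49\right) + 4 = \left(-9\right) \left(-16\right) + 4 = 144 + 4 = 148$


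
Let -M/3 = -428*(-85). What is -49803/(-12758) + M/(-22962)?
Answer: 422664101/48824866 ≈ 8.6567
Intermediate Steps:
M = -109140 (M = -(-1284)*(-85) = -3*36380 = -109140)
-49803/(-12758) + M/(-22962) = -49803/(-12758) - 109140/(-22962) = -49803*(-1/12758) - 109140*(-1/22962) = 49803/12758 + 18190/3827 = 422664101/48824866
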